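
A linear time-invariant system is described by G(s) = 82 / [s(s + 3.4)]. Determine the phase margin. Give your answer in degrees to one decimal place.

Gain crossover: |G(jω)| = 1 at ω ≈ 8.74 rad/sec.
∠G(j8.74) = −90° − arctan(8.74/3.4) ≈ -158.75°
PM = 180° + (-158.75°) = 21.25°

21.3°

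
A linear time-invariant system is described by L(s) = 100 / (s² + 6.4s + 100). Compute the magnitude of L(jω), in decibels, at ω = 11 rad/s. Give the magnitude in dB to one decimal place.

2.7 dB

|(j11)² + 6.4(j11) + 100| = |-21 + j70.4| = 73.47
|L(j11)| = 100 / 73.47 = 1.3612
20 log₁₀(1.3612) = 2.68 dB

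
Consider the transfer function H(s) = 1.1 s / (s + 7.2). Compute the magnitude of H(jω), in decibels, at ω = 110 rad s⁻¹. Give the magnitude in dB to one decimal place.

0.8 dB

|j110| = 110
|j110 + 7.2| = √(110² + 7.2²) = 110.2
|H(j110)| = 1.1 × 110 / 110.2 = 1.0977
20 log₁₀(1.0977) = 0.81 dB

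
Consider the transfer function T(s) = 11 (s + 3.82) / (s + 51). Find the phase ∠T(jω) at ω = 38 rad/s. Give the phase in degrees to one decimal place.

∠(j38 + 3.82) = arctan(38/3.82) = 84.26°
∠(j38 + 51) = arctan(38/51) = 36.69°
∠T(j38) = 84.26° − 36.69° = 47.57°

47.6°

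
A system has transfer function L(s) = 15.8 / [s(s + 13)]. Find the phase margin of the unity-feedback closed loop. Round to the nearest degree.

85°

Gain crossover: |L(jω)| = 1 at ω ≈ 1.21 rad s⁻¹.
∠L(j1.21) = −90° − arctan(1.21/13) ≈ -95.32°
PM = 180° + (-95.32°) = 84.68°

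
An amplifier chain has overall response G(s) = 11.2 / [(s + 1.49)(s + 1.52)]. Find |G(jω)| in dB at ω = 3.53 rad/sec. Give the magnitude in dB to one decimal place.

-2.4 dB

|j3.53 + 1.49| = √(3.53² + 1.49²) = 3.832
|j3.53 + 1.52| = √(3.53² + 1.52²) = 3.843
|G(j3.53)| = 11.2 / (3.832 × 3.843) = 0.76056
20 log₁₀(0.76056) = -2.38 dB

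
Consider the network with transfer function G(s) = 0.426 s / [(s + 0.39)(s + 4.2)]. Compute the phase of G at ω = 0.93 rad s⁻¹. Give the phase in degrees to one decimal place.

10.3 deg

∠(j0.93) = 90.00°
∠(j0.93 + 0.39) = arctan(0.93/0.39) = 67.25°
∠(j0.93 + 4.2) = arctan(0.93/4.2) = 12.49°
∠G(j0.93) = 90.00° − (67.25° + 12.49°) = 10.27°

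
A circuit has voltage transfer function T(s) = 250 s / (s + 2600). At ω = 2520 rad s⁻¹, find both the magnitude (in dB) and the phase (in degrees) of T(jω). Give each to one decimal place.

|T| = 44.8 dB, ∠T = 45.9°

|j2520| = 2520
|j2520 + 2600| = √(2520² + 2600²) = 3621
|T(j2520)| = 250 × 2520 / 3621 = 173.99
20 log₁₀(173.99) = 44.81 dB
∠(j2520) = 90.00°
∠(j2520 + 2600) = arctan(2520/2600) = 44.10°
∠T(j2520) = 90.00° − 44.10° = 45.90°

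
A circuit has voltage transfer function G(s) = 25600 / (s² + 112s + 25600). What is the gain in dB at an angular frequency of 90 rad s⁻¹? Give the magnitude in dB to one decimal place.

2.1 dB

|(j90)² + 112(j90) + 25600| = |17500 + j10080| = 2.02e+04
|G(j90)| = 25600 / 2.02e+04 = 1.2676
20 log₁₀(1.2676) = 2.06 dB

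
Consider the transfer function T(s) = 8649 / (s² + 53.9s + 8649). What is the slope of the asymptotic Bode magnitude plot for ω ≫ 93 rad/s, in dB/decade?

With 0 zeros and 2 poles, the high-frequency asymptotic slope is 20 × (0 − 2) = -40 dB/decade.

-40 dB/decade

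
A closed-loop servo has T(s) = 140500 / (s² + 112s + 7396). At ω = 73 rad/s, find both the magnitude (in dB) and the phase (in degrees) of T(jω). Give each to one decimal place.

|(j73)² + 112(j73) + 7396| = |2067 + j8176| = 8433
|T(j73)| = 140500 / 8433 = 16.66
20 log₁₀(16.66) = 24.43 dB
∠[(j73)² + 112(j73) + 7396] = ∠[2067 + j8176] = 75.81°
∠T(j73) = −75.81° = -75.81°

|T| = 24.4 dB, ∠T = -75.8°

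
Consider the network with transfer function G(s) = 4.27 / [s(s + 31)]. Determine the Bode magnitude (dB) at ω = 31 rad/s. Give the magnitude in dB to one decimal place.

-50.1 dB

|j31 + 31| = √(31² + 31²) = 43.84
|j31| = 31
|G(j31)| = 4.27 / (43.84 × 31) = 0.0031419
20 log₁₀(0.0031419) = -50.06 dB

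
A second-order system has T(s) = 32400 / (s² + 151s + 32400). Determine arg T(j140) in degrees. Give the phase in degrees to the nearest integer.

∠[(j140)² + 151(j140) + 32400] = ∠[12800 + j21140] = 58.81°
∠T(j140) = −58.81° = -58.81°

-59°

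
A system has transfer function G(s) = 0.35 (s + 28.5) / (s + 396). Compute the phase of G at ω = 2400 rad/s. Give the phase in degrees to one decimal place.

∠(j2400 + 28.5) = arctan(2400/28.5) = 89.32°
∠(j2400 + 396) = arctan(2400/396) = 80.63°
∠G(j2400) = 89.32° − 80.63° = 8.69°

8.7°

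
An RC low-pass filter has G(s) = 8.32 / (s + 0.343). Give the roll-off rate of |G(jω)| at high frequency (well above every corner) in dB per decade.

With 0 zeros and 1 pole, the high-frequency asymptotic slope is 20 × (0 − 1) = -20 dB/decade.

-20 dB/decade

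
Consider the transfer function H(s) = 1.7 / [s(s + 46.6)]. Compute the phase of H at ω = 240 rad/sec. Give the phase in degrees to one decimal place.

-169.0°

∠(j240 + 46.6) = arctan(240/46.6) = 79.01°
∠(j240) = 90.00°
∠H(j240) = − (79.01° + 90.00°) = -169.01°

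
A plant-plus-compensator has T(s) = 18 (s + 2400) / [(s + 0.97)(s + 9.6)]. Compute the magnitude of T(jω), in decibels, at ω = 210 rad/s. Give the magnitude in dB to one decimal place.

|j210 + 2400| = √(210² + 2400²) = 2409
|j210 + 0.97| = √(210² + 0.97²) = 210
|j210 + 9.6| = √(210² + 9.6²) = 210.2
|T(j210)| = 18 × 2409 / (210 × 210.2) = 0.9823
20 log₁₀(0.9823) = -0.16 dB

-0.2 dB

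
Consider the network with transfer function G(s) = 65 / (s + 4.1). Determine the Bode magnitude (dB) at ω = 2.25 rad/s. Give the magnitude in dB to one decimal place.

22.9 dB

|j2.25 + 4.1| = √(2.25² + 4.1²) = 4.677
|G(j2.25)| = 65 / 4.677 = 13.898
20 log₁₀(13.898) = 22.86 dB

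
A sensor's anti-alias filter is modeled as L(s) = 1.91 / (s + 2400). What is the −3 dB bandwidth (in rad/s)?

2400 rad/s

For a single-pole low-pass, the −3 dB point is at the pole: ω = 2400 rad/s.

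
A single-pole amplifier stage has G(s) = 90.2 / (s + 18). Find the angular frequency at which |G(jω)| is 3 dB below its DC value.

18 rad/sec

For a single-pole low-pass, the −3 dB point is at the pole: ω = 18 rad/sec.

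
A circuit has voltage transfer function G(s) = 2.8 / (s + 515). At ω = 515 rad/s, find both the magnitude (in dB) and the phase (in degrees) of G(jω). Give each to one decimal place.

|G| = -48.3 dB, ∠G = -45.0 deg

|j515 + 515| = √(515² + 515²) = 728.3
|G(j515)| = 2.8 / 728.3 = 0.0038445
20 log₁₀(0.0038445) = -48.30 dB
∠(j515 + 515) = arctan(515/515) = 45.00°
∠G(j515) = −45.00° = -45.00°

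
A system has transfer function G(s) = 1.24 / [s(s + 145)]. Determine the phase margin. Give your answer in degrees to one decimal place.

90.0°

Gain crossover: |G(jω)| = 1 at ω ≈ 0.00855 rad/sec.
∠G(j0.00855) = −90° − arctan(0.00855/145) ≈ -90.00°
PM = 180° + (-90.00°) = 90.00°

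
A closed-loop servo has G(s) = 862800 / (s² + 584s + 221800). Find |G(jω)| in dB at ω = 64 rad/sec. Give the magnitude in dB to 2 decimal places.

11.83 dB

|(j64)² + 584(j64) + 221800| = |2.177e+05 + j37376| = 2.209e+05
|G(j64)| = 862800 / 2.209e+05 = 3.906
20 log₁₀(3.906) = 11.835 dB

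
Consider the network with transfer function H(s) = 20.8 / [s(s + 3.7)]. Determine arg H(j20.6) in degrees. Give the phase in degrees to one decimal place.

-169.8°

∠(j20.6 + 3.7) = arctan(20.6/3.7) = 79.82°
∠(j20.6) = 90.00°
∠H(j20.6) = − (79.82° + 90.00°) = -169.82°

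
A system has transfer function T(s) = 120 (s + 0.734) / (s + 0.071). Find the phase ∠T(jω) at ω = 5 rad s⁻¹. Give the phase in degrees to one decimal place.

-7.5°

∠(j5 + 0.734) = arctan(5/0.734) = 81.65°
∠(j5 + 0.071) = arctan(5/0.071) = 89.19°
∠T(j5) = 81.65° − 89.19° = -7.54°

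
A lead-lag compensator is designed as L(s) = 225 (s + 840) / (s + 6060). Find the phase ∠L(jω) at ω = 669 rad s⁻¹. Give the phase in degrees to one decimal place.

∠(j669 + 840) = arctan(669/840) = 38.53°
∠(j669 + 6060) = arctan(669/6060) = 6.30°
∠L(j669) = 38.53° − 6.30° = 32.24°

32.2°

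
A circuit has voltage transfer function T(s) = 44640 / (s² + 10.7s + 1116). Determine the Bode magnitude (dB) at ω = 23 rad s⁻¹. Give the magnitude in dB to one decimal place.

36.9 dB

|(j23)² + 10.7(j23) + 1116| = |587 + j246.1| = 636.5
|T(j23)| = 44640 / 636.5 = 70.133
20 log₁₀(70.133) = 36.92 dB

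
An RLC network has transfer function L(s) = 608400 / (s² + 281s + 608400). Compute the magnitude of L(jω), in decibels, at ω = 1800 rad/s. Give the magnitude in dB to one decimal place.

-12.9 dB

|(j1800)² + 281(j1800) + 608400| = |-2.6316e+06 + j5.058e+05| = 2.68e+06
|L(j1800)| = 608400 / 2.68e+06 = 0.22703
20 log₁₀(0.22703) = -12.88 dB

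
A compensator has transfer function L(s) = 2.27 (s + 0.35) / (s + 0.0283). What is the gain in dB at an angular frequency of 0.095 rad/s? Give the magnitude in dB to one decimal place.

|j0.095 + 0.35| = √(0.095² + 0.35²) = 0.3627
|j0.095 + 0.0283| = √(0.095² + 0.0283²) = 0.09913
|L(j0.095)| = 2.27 × 0.3627 / 0.09913 = 8.3051
20 log₁₀(8.3051) = 18.39 dB

18.4 dB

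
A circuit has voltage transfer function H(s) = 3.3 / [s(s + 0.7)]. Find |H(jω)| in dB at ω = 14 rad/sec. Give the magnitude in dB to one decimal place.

-35.5 dB

|j14 + 0.7| = √(14² + 0.7²) = 14.02
|j14| = 14
|H(j14)| = 3.3 / (14.02 × 14) = 0.016816
20 log₁₀(0.016816) = -35.49 dB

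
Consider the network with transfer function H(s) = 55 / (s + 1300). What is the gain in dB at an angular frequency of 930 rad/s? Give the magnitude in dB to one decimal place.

|j930 + 1300| = √(930² + 1300²) = 1598
|H(j930)| = 55 / 1598 = 0.034409
20 log₁₀(0.034409) = -29.27 dB

-29.3 dB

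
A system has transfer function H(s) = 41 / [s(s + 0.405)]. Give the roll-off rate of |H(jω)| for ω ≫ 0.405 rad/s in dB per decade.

-40 dB/decade

With 0 zeros and 2 poles, the high-frequency asymptotic slope is 20 × (0 − 2) = -40 dB/decade.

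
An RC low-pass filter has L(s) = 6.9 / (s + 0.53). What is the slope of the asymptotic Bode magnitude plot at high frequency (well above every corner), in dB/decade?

With 0 zeros and 1 pole, the high-frequency asymptotic slope is 20 × (0 − 1) = -20 dB/decade.

-20 dB/decade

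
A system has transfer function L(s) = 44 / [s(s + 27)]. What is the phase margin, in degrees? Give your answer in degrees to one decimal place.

86.6°

Gain crossover: |L(jω)| = 1 at ω ≈ 1.63 rad/sec.
∠L(j1.63) = −90° − arctan(1.63/27) ≈ -93.45°
PM = 180° + (-93.45°) = 86.55°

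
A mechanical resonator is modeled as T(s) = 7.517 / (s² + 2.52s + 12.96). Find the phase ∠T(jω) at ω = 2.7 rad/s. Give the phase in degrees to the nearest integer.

∠[(j2.7)² + 2.52(j2.7) + 12.96] = ∠[5.67 + j6.804] = 50.19°
∠T(j2.7) = −50.19° = -50.19°

-50°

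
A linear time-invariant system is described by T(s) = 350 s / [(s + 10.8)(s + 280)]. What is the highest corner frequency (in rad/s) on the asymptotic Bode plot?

280 rad/s

Break frequencies occur at each pole and zero magnitude: 10.8 rad/s, 280 rad/s.
The highest is 280 rad/s.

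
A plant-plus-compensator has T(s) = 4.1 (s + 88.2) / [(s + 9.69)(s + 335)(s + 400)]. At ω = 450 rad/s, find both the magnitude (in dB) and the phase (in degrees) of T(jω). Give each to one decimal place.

|T| = -98.2 dB, ∠T = -111.6°

|j450 + 88.2| = √(450² + 88.2²) = 458.6
|j450 + 9.69| = √(450² + 9.69²) = 450.1
|j450 + 335| = √(450² + 335²) = 561
|j450 + 400| = √(450² + 400²) = 602.1
|T(j450)| = 4.1 × 458.6 / (450.1 × 561 × 602.1) = 1.2367e-05
20 log₁₀(1.2367e-05) = -98.16 dB
∠(j450 + 88.2) = arctan(450/88.2) = 78.91°
∠(j450 + 9.69) = arctan(450/9.69) = 88.77°
∠(j450 + 335) = arctan(450/335) = 53.33°
∠(j450 + 400) = arctan(450/400) = 48.37°
∠T(j450) = 78.91° − (88.77° + 53.33° + 48.37°) = -111.56°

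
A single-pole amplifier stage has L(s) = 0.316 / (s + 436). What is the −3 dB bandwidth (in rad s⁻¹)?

For a single-pole low-pass, the −3 dB point is at the pole: ω = 436 rad s⁻¹.

436 rad s⁻¹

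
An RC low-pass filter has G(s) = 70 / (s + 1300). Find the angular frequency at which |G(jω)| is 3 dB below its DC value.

1300 rad/sec

For a single-pole low-pass, the −3 dB point is at the pole: ω = 1300 rad/sec.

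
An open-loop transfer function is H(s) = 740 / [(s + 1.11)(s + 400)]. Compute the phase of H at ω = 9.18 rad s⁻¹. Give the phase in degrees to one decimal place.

-84.4°

∠(j9.18 + 1.11) = arctan(9.18/1.11) = 83.11°
∠(j9.18 + 400) = arctan(9.18/400) = 1.31°
∠H(j9.18) = − (83.11° + 1.31°) = -84.42°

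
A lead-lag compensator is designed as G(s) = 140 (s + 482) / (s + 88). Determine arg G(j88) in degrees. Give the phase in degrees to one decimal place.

∠(j88 + 482) = arctan(88/482) = 10.35°
∠(j88 + 88) = arctan(88/88) = 45.00°
∠G(j88) = 10.35° − 45.00° = -34.65°

-34.7 deg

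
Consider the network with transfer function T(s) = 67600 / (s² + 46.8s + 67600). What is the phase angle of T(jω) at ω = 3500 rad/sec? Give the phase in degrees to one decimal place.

∠[(j3500)² + 46.8(j3500) + 67600] = ∠[-1.2182e+07 + j1.638e+05] = 179.23°
∠T(j3500) = −179.23° = -179.23°

-179.2°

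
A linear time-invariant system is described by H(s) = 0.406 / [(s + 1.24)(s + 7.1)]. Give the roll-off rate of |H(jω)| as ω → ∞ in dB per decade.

-40 dB/decade

With 0 zeros and 2 poles, the high-frequency asymptotic slope is 20 × (0 − 2) = -40 dB/decade.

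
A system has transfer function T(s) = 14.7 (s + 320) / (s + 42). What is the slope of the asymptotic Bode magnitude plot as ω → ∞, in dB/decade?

0 dB/decade

With 1 zero and 1 pole, the high-frequency asymptotic slope is 20 × (1 − 1) = 0 dB/decade.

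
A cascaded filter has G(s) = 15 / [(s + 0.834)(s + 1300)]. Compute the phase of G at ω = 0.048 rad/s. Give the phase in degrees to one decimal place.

∠(j0.048 + 0.834) = arctan(0.048/0.834) = 3.29°
∠(j0.048 + 1300) = arctan(0.048/1300) = 0.00°
∠G(j0.048) = − (3.29° + 0.00°) = -3.30°

-3.3°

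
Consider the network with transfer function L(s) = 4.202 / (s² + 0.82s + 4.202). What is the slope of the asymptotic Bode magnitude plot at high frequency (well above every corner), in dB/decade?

-40 dB/decade

With 0 zeros and 2 poles, the high-frequency asymptotic slope is 20 × (0 − 2) = -40 dB/decade.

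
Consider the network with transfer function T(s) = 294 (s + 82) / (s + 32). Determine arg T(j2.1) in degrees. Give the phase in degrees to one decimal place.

∠(j2.1 + 82) = arctan(2.1/82) = 1.47°
∠(j2.1 + 32) = arctan(2.1/32) = 3.75°
∠T(j2.1) = 1.47° − 3.75° = -2.29°

-2.3°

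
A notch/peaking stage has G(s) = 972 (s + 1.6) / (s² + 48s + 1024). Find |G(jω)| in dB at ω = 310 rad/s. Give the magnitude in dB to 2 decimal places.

9.91 dB

|j310 + 1.6| = √(310² + 1.6²) = 310
|(j310)² + 48(j310) + 1024| = |-95076 + j14880| = 9.623e+04
|G(j310)| = 972 × 310 / 9.623e+04 = 3.1312
20 log₁₀(3.1312) = 9.914 dB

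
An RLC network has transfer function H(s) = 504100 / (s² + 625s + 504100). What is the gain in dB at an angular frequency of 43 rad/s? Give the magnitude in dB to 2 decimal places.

|(j43)² + 625(j43) + 504100| = |5.0225e+05 + j26875| = 5.03e+05
|H(j43)| = 504100 / 5.03e+05 = 1.0022
20 log₁₀(1.0022) = 0.020 dB

0.02 dB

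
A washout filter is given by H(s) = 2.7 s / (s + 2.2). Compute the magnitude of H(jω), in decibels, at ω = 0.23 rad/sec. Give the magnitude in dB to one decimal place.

|j0.23| = 0.23
|j0.23 + 2.2| = √(0.23² + 2.2²) = 2.212
|H(j0.23)| = 2.7 × 0.23 / 2.212 = 0.28074
20 log₁₀(0.28074) = -11.03 dB

-11.0 dB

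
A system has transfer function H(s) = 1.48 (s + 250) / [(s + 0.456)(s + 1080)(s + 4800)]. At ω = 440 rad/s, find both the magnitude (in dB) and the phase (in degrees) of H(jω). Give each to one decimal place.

|j440 + 250| = √(440² + 250²) = 506.1
|j440 + 0.456| = √(440² + 0.456²) = 440
|j440 + 1080| = √(440² + 1080²) = 1166
|j440 + 4800| = √(440² + 4800²) = 4820
|H(j440)| = 1.48 × 506.1 / (440 × 1166 × 4820) = 3.0282e-07
20 log₁₀(3.0282e-07) = -130.38 dB
∠(j440 + 250) = arctan(440/250) = 60.40°
∠(j440 + 0.456) = arctan(440/0.456) = 89.94°
∠(j440 + 1080) = arctan(440/1080) = 22.17°
∠(j440 + 4800) = arctan(440/4800) = 5.24°
∠H(j440) = 60.40° − (89.94° + 22.17° + 5.24°) = -56.95°

|H| = -130.4 dB, ∠H = -56.9 deg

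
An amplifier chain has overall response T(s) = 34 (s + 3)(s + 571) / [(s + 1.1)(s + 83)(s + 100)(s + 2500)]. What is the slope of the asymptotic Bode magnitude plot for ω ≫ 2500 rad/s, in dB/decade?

-40 dB/decade

With 2 zeros and 4 poles, the high-frequency asymptotic slope is 20 × (2 − 4) = -40 dB/decade.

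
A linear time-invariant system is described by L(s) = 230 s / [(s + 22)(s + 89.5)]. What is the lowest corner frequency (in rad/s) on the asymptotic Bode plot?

Break frequencies occur at each pole and zero magnitude: 22 rad/s, 89.5 rad/s.
The lowest is 22 rad/s.

22 rad/s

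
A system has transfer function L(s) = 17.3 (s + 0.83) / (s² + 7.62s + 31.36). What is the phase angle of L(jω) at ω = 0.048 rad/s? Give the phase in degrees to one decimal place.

2.6°

∠(j0.048 + 0.83) = arctan(0.048/0.83) = 3.31°
∠[(j0.048)² + 7.62(j0.048) + 31.36] = ∠[31.358 + j0.36576] = 0.67°
∠L(j0.048) = 3.31° − 0.67° = 2.64°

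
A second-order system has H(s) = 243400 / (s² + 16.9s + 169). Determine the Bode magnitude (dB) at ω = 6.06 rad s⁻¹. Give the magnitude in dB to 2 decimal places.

|(j6.06)² + 16.9(j6.06) + 169| = |132.28 + j102.41| = 167.3
|H(j6.06)| = 243400 / 167.3 = 1455
20 log₁₀(1455) = 63.257 dB

63.26 dB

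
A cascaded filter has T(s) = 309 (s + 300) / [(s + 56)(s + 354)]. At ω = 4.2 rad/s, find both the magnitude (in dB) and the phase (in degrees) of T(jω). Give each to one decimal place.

|T| = 13.4 dB, ∠T = -4.2°

|j4.2 + 300| = √(4.2² + 300²) = 300
|j4.2 + 56| = √(4.2² + 56²) = 56.16
|j4.2 + 354| = √(4.2² + 354²) = 354
|T(j4.2)| = 309 × 300 / (56.16 × 354) = 4.6632
20 log₁₀(4.6632) = 13.37 dB
∠(j4.2 + 300) = arctan(4.2/300) = 0.80°
∠(j4.2 + 56) = arctan(4.2/56) = 4.29°
∠(j4.2 + 354) = arctan(4.2/354) = 0.68°
∠T(j4.2) = 0.80° − (4.29° + 0.68°) = -4.17°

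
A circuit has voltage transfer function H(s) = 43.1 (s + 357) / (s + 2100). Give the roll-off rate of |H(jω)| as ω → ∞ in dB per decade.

0 dB/decade

With 1 zero and 1 pole, the high-frequency asymptotic slope is 20 × (1 − 1) = 0 dB/decade.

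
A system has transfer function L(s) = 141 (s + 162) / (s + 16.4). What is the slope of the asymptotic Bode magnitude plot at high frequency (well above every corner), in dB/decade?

0 dB/decade

With 1 zero and 1 pole, the high-frequency asymptotic slope is 20 × (1 − 1) = 0 dB/decade.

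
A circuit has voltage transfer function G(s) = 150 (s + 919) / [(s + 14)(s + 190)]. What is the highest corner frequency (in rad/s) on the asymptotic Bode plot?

919 rad/s

Break frequencies occur at each pole and zero magnitude: 14 rad/s, 190 rad/s, 919 rad/s.
The highest is 919 rad/s.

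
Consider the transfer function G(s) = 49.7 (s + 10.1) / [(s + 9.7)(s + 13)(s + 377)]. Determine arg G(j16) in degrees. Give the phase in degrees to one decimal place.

-54.4°

∠(j16 + 10.1) = arctan(16/10.1) = 57.74°
∠(j16 + 9.7) = arctan(16/9.7) = 58.77°
∠(j16 + 13) = arctan(16/13) = 50.91°
∠(j16 + 377) = arctan(16/377) = 2.43°
∠G(j16) = 57.74° − (58.77° + 50.91° + 2.43°) = -54.37°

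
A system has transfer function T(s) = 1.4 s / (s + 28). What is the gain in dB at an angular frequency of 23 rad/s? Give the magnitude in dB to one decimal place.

-1.0 dB

|j23| = 23
|j23 + 28| = √(23² + 28²) = 36.24
|T(j23)| = 1.4 × 23 / 36.24 = 0.88864
20 log₁₀(0.88864) = -1.03 dB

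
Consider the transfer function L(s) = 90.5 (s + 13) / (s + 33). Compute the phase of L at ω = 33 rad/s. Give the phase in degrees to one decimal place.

23.5 deg

∠(j33 + 13) = arctan(33/13) = 68.50°
∠(j33 + 33) = arctan(33/33) = 45.00°
∠L(j33) = 68.50° − 45.00° = 23.50°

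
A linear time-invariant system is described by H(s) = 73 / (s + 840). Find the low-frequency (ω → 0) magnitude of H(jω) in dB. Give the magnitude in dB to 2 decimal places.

H(0) = 73 / 840 = 0.086905
20 log₁₀(0.086905) = -21.219 dB

-21.22 dB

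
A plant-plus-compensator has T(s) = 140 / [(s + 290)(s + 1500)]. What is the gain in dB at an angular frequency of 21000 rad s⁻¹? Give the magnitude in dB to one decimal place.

-130.0 dB

|j21000 + 290| = √(21000² + 290²) = 2.1e+04
|j21000 + 1500| = √(21000² + 1500²) = 2.105e+04
|T(j21000)| = 140 / (2.1e+04 × 2.105e+04) = 3.1662e-07
20 log₁₀(3.1662e-07) = -129.99 dB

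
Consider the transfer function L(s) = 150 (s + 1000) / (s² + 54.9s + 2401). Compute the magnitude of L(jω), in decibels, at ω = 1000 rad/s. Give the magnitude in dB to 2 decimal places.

-13.46 dB

|j1000 + 1000| = √(1000² + 1000²) = 1414
|(j1000)² + 54.9(j1000) + 2401| = |-9.976e+05 + j54900| = 9.991e+05
|L(j1000)| = 150 × 1414 / 9.991e+05 = 0.21232
20 log₁₀(0.21232) = -13.460 dB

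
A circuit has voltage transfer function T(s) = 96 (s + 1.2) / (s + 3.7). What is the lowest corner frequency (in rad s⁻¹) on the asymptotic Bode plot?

1.2 rad s⁻¹

Break frequencies occur at each pole and zero magnitude: 1.2 rad s⁻¹, 3.7 rad s⁻¹.
The lowest is 1.2 rad s⁻¹.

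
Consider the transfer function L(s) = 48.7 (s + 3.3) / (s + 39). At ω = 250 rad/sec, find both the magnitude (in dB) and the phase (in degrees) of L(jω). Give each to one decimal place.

|j250 + 3.3| = √(250² + 3.3²) = 250
|j250 + 39| = √(250² + 39²) = 253
|L(j250)| = 48.7 × 250 / 253 = 48.122
20 log₁₀(48.122) = 33.65 dB
∠(j250 + 3.3) = arctan(250/3.3) = 89.24°
∠(j250 + 39) = arctan(250/39) = 81.13°
∠L(j250) = 89.24° − 81.13° = 8.11°

|L| = 33.6 dB, ∠L = 8.1°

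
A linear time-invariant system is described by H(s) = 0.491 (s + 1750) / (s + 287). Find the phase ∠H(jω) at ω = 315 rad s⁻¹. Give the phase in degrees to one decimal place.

∠(j315 + 1750) = arctan(315/1750) = 10.20°
∠(j315 + 287) = arctan(315/287) = 47.66°
∠H(j315) = 10.20° − 47.66° = -37.46°

-37.5°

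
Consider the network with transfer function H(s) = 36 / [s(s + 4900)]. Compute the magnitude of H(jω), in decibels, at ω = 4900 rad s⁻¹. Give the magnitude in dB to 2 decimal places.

|j4900 + 4900| = √(4900² + 4900²) = 6930
|j4900| = 4900
|H(j4900)| = 36 / (6930 × 4900) = 1.0602e-06
20 log₁₀(1.0602e-06) = -119.492 dB

-119.49 dB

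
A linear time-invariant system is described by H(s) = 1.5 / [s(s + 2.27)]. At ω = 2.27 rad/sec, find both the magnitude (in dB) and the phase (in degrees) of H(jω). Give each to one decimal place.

|j2.27 + 2.27| = √(2.27² + 2.27²) = 3.21
|j2.27| = 2.27
|H(j2.27)| = 1.5 / (3.21 × 2.27) = 0.20584
20 log₁₀(0.20584) = -13.73 dB
∠(j2.27 + 2.27) = arctan(2.27/2.27) = 45.00°
∠(j2.27) = 90.00°
∠H(j2.27) = − (45.00° + 90.00°) = -135.00°

|H| = -13.7 dB, ∠H = -135.0°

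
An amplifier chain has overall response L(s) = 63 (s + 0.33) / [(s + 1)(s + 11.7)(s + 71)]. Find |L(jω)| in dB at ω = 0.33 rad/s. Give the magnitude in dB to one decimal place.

|j0.33 + 0.33| = √(0.33² + 0.33²) = 0.4667
|j0.33 + 1| = √(0.33² + 1²) = 1.053
|j0.33 + 11.7| = √(0.33² + 11.7²) = 11.7
|j0.33 + 71| = √(0.33² + 71²) = 71
|L(j0.33)| = 63 × 0.4667 / (1.053 × 11.7 × 71) = 0.033597
20 log₁₀(0.033597) = -29.47 dB

-29.5 dB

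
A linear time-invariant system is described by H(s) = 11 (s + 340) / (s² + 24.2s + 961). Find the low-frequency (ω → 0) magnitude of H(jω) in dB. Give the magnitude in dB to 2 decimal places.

H(0) = 11 × 340 / 961 = 3.8918
20 log₁₀(3.8918) = 11.803 dB

11.80 dB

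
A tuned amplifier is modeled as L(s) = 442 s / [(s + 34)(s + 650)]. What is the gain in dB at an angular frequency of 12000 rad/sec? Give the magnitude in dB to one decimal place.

|j12000| = 1.2e+04
|j12000 + 34| = √(12000² + 34²) = 1.2e+04
|j12000 + 650| = √(12000² + 650²) = 1.202e+04
|L(j12000)| = 442 × 1.2e+04 / (1.2e+04 × 1.202e+04) = 0.036779
20 log₁₀(0.036779) = -28.69 dB

-28.7 dB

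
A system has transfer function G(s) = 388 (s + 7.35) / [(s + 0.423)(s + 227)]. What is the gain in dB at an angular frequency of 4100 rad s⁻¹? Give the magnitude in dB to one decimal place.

-20.5 dB

|j4100 + 7.35| = √(4100² + 7.35²) = 4100
|j4100 + 0.423| = √(4100² + 0.423²) = 4100
|j4100 + 227| = √(4100² + 227²) = 4106
|G(j4100)| = 388 × 4100 / (4100 × 4106) = 0.09449
20 log₁₀(0.09449) = -20.49 dB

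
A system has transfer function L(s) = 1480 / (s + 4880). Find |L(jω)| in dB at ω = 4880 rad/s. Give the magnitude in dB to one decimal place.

-13.4 dB

|j4880 + 4880| = √(4880² + 4880²) = 6901
|L(j4880)| = 1480 / 6901 = 0.21445
20 log₁₀(0.21445) = -13.37 dB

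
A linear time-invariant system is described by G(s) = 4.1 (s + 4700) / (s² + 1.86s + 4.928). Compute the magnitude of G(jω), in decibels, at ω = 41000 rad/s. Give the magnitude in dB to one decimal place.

|j41000 + 4700| = √(41000² + 4700²) = 4.127e+04
|(j41000)² + 1.86(j41000) + 4.928| = |-1.681e+09 + j76260| = 1.681e+09
|G(j41000)| = 4.1 × 4.127e+04 / 1.681e+09 = 0.00010065
20 log₁₀(0.00010065) = -79.94 dB

-79.9 dB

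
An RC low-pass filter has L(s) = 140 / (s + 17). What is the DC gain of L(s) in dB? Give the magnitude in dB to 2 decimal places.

L(0) = 140 / 17 = 8.2353
20 log₁₀(8.2353) = 18.314 dB

18.31 dB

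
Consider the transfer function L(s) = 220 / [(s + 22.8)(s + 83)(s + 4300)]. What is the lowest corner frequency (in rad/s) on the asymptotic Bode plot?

Break frequencies occur at each pole and zero magnitude: 22.8 rad/s, 83 rad/s, 4300 rad/s.
The lowest is 22.8 rad/s.

22.8 rad/s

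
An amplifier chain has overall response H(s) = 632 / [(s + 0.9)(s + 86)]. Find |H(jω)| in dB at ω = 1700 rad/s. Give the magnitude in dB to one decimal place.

|j1700 + 0.9| = √(1700² + 0.9²) = 1700
|j1700 + 86| = √(1700² + 86²) = 1702
|H(j1700)| = 632 / (1700 × 1702) = 0.00021841
20 log₁₀(0.00021841) = -73.21 dB

-73.2 dB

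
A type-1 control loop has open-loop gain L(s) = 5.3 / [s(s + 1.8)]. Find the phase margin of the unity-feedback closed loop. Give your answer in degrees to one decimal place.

42.3°

Gain crossover: |L(jω)| = 1 at ω ≈ 1.98 rad/s.
∠L(j1.98) = −90° − arctan(1.98/1.8) ≈ -137.73°
PM = 180° + (-137.73°) = 42.27°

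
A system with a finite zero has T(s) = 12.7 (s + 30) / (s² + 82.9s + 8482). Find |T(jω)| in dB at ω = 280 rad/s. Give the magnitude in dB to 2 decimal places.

|j280 + 30| = √(280² + 30²) = 281.6
|(j280)² + 82.9(j280) + 8482| = |-69918 + j23212| = 7.367e+04
|T(j280)| = 12.7 × 281.6 / 7.367e+04 = 0.048545
20 log₁₀(0.048545) = -26.277 dB

-26.28 dB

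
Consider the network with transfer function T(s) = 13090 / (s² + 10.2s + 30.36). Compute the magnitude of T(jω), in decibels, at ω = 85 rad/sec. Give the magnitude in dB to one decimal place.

|(j85)² + 10.2(j85) + 30.36| = |-7194.6 + j867| = 7247
|T(j85)| = 13090 / 7247 = 1.8063
20 log₁₀(1.8063) = 5.14 dB

5.1 dB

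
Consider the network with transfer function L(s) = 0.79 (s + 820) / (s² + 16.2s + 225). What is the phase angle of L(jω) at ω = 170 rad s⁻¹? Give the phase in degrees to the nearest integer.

-163 deg

∠(j170 + 820) = arctan(170/820) = 11.71°
∠[(j170)² + 16.2(j170) + 225] = ∠[-28675 + j2754] = 174.51°
∠L(j170) = 11.71° − 174.51° = -162.80°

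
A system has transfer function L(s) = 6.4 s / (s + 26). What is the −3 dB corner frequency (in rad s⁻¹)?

26 rad s⁻¹

For a single-pole high-pass, the −3 dB point is at the pole: ω = 26 rad s⁻¹.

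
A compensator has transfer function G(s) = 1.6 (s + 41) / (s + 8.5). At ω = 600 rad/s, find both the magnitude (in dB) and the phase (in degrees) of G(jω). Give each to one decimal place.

|j600 + 41| = √(600² + 41²) = 601.4
|j600 + 8.5| = √(600² + 8.5²) = 600.1
|G(j600)| = 1.6 × 601.4 / 600.1 = 1.6036
20 log₁₀(1.6036) = 4.10 dB
∠(j600 + 41) = arctan(600/41) = 86.09°
∠(j600 + 8.5) = arctan(600/8.5) = 89.19°
∠G(j600) = 86.09° − 89.19° = -3.10°

|G| = 4.1 dB, ∠G = -3.1 deg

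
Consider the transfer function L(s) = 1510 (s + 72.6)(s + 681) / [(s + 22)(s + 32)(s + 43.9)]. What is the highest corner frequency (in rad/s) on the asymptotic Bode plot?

Break frequencies occur at each pole and zero magnitude: 22 rad/s, 32 rad/s, 43.9 rad/s, 72.6 rad/s, 681 rad/s.
The highest is 681 rad/s.

681 rad/s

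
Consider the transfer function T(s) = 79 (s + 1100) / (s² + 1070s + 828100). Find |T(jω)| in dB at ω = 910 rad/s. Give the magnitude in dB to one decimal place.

-18.7 dB

|j910 + 1100| = √(910² + 1100²) = 1428
|(j910)² + 1070(j910) + 828100| = |0 + j9.737e+05| = 9.737e+05
|T(j910)| = 79 × 1428 / 9.737e+05 = 0.11583
20 log₁₀(0.11583) = -18.72 dB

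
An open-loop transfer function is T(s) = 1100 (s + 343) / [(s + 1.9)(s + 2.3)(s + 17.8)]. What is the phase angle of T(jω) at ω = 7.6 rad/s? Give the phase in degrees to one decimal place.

∠(j7.6 + 343) = arctan(7.6/343) = 1.27°
∠(j7.6 + 1.9) = arctan(7.6/1.9) = 75.96°
∠(j7.6 + 2.3) = arctan(7.6/2.3) = 73.16°
∠(j7.6 + 17.8) = arctan(7.6/17.8) = 23.12°
∠T(j7.6) = 1.27° − (75.96° + 73.16° + 23.12°) = -170.98°

-171.0°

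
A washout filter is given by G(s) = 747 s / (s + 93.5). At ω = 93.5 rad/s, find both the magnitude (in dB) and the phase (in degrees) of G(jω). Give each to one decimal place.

|G| = 54.5 dB, ∠G = 45.0°

|j93.5| = 93.5
|j93.5 + 93.5| = √(93.5² + 93.5²) = 132.2
|G(j93.5)| = 747 × 93.5 / 132.2 = 528.21
20 log₁₀(528.21) = 54.46 dB
∠(j93.5) = 90.00°
∠(j93.5 + 93.5) = arctan(93.5/93.5) = 45.00°
∠G(j93.5) = 90.00° − 45.00° = 45.00°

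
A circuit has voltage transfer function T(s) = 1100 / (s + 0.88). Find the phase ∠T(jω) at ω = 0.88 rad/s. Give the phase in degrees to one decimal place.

-45.0°

∠(j0.88 + 0.88) = arctan(0.88/0.88) = 45.00°
∠T(j0.88) = −45.00° = -45.00°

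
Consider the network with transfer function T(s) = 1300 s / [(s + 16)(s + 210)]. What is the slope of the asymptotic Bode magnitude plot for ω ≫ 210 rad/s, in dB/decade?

With 1 zero and 2 poles, the high-frequency asymptotic slope is 20 × (1 − 2) = -20 dB/decade.

-20 dB/decade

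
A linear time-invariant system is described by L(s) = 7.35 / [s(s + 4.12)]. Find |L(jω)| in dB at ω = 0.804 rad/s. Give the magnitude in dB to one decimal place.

|j0.804 + 4.12| = √(0.804² + 4.12²) = 4.198
|j0.804| = 0.804
|L(j0.804)| = 7.35 / (4.198 × 0.804) = 2.1778
20 log₁₀(2.1778) = 6.76 dB

6.8 dB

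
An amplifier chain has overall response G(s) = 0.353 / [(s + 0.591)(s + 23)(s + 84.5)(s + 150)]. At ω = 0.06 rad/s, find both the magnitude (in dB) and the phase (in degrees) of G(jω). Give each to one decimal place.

|G| = -113.8 dB, ∠G = -6.0°

|j0.06 + 0.591| = √(0.06² + 0.591²) = 0.594
|j0.06 + 23| = √(0.06² + 23²) = 23
|j0.06 + 84.5| = √(0.06² + 84.5²) = 84.5
|j0.06 + 150| = √(0.06² + 150²) = 150
|G(j0.06)| = 0.353 / (0.594 × 23 × 84.5 × 150) = 2.0384e-06
20 log₁₀(2.0384e-06) = -113.81 dB
∠(j0.06 + 0.591) = arctan(0.06/0.591) = 5.80°
∠(j0.06 + 23) = arctan(0.06/23) = 0.15°
∠(j0.06 + 84.5) = arctan(0.06/84.5) = 0.04°
∠(j0.06 + 150) = arctan(0.06/150) = 0.02°
∠G(j0.06) = − (5.80° + 0.15° + 0.04° + 0.02°) = -6.01°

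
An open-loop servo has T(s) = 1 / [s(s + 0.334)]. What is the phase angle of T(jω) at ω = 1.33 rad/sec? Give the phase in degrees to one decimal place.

∠(j1.33 + 0.334) = arctan(1.33/0.334) = 75.90°
∠(j1.33) = 90.00°
∠T(j1.33) = − (75.90° + 90.00°) = -165.90°

-165.9 deg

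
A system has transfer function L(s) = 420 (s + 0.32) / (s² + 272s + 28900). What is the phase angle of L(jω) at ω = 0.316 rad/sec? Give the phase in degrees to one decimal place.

∠(j0.316 + 0.32) = arctan(0.316/0.32) = 44.64°
∠[(j0.316)² + 272(j0.316) + 28900] = ∠[28900 + j85.952] = 0.17°
∠L(j0.316) = 44.64° − 0.17° = 44.47°

44.5 deg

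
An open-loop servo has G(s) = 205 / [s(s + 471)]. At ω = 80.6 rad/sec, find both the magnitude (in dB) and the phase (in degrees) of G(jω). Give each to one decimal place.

|G| = -45.5 dB, ∠G = -99.7°

|j80.6 + 471| = √(80.6² + 471²) = 477.8
|j80.6| = 80.6
|G(j80.6)| = 205 / (477.8 × 80.6) = 0.0053227
20 log₁₀(0.0053227) = -45.48 dB
∠(j80.6 + 471) = arctan(80.6/471) = 9.71°
∠(j80.6) = 90.00°
∠G(j80.6) = − (9.71° + 90.00°) = -99.71°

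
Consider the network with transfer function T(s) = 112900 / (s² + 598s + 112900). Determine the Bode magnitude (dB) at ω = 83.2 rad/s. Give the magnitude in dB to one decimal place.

-0.3 dB

|(j83.2)² + 598(j83.2) + 112900| = |1.0598e+05 + j49754| = 1.171e+05
|T(j83.2)| = 112900 / 1.171e+05 = 0.96433
20 log₁₀(0.96433) = -0.32 dB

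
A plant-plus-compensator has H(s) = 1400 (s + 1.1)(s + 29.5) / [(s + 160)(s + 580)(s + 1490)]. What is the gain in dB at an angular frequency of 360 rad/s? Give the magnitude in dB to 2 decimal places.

|j360 + 1.1| = √(360² + 1.1²) = 360
|j360 + 29.5| = √(360² + 29.5²) = 361.2
|j360 + 160| = √(360² + 160²) = 394
|j360 + 580| = √(360² + 580²) = 682.6
|j360 + 1490| = √(360² + 1490²) = 1533
|H(j360)| = 1400 × 360 × 361.2 / (394 × 682.6 × 1533) = 0.44161
20 log₁₀(0.44161) = -7.099 dB

-7.10 dB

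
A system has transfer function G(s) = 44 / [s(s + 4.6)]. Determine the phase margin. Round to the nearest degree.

Gain crossover: |G(jω)| = 1 at ω ≈ 5.89 rad s⁻¹.
∠G(j5.89) = −90° − arctan(5.89/4.6) ≈ -142.00°
PM = 180° + (-142.00°) = 38.00°

38°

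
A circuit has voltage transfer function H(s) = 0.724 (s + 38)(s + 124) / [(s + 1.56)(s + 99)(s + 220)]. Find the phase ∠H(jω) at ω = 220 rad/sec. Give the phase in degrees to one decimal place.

∠(j220 + 38) = arctan(220/38) = 80.20°
∠(j220 + 124) = arctan(220/124) = 60.59°
∠(j220 + 1.56) = arctan(220/1.56) = 89.59°
∠(j220 + 99) = arctan(220/99) = 65.77°
∠(j220 + 220) = arctan(220/220) = 45.00°
∠H(j220) = 80.20° + 60.59° − (89.59° + 65.77° + 45.00°) = -59.57°

-59.6°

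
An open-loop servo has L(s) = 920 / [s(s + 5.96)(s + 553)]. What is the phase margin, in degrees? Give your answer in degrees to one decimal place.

87.3°

Gain crossover: |L(jω)| = 1 at ω ≈ 0.279 rad/s.
∠L(j0.279) = −90° − arctan(0.279/5.96) − arctan(0.279/553) ≈ -92.71°
PM = 180° + (-92.71°) = 87.29°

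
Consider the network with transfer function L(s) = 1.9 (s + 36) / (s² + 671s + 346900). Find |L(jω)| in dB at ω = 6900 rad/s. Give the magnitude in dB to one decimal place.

|j6900 + 36| = √(6900² + 36²) = 6900
|(j6900)² + 671(j6900) + 346900| = |-4.7263e+07 + j4.6299e+06| = 4.749e+07
|L(j6900)| = 1.9 × 6900 / 4.749e+07 = 0.00027607
20 log₁₀(0.00027607) = -71.18 dB

-71.2 dB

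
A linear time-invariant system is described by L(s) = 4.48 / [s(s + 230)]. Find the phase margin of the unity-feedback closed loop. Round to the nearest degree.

Gain crossover: |L(jω)| = 1 at ω ≈ 0.0195 rad s⁻¹.
∠L(j0.0195) = −90° − arctan(0.0195/230) ≈ -90.00°
PM = 180° + (-90.00°) = 90.00°

90°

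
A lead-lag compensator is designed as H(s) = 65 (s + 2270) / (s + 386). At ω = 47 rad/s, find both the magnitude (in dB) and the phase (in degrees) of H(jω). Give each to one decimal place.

|j47 + 2270| = √(47² + 2270²) = 2270
|j47 + 386| = √(47² + 386²) = 388.9
|H(j47)| = 65 × 2270 / 388.9 = 379.53
20 log₁₀(379.53) = 51.58 dB
∠(j47 + 2270) = arctan(47/2270) = 1.19°
∠(j47 + 386) = arctan(47/386) = 6.94°
∠H(j47) = 1.19° − 6.94° = -5.76°

|H| = 51.6 dB, ∠H = -5.8°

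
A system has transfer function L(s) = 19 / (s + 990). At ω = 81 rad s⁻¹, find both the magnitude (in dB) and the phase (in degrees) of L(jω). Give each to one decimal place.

|j81 + 990| = √(81² + 990²) = 993.3
|L(j81)| = 19 / 993.3 = 0.019128
20 log₁₀(0.019128) = -34.37 dB
∠(j81 + 990) = arctan(81/990) = 4.68°
∠L(j81) = −4.68° = -4.68°

|L| = -34.4 dB, ∠L = -4.7°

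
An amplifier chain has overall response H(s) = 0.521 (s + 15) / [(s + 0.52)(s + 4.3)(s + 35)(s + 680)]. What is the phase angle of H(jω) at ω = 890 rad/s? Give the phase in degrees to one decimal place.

-231.0°

∠(j890 + 15) = arctan(890/15) = 89.03°
∠(j890 + 0.52) = arctan(890/0.52) = 89.97°
∠(j890 + 4.3) = arctan(890/4.3) = 89.72°
∠(j890 + 35) = arctan(890/35) = 87.75°
∠(j890 + 680) = arctan(890/680) = 52.62°
∠H(j890) = 89.03° − (89.97° + 89.72° + 87.75° + 52.62°) = -231.02°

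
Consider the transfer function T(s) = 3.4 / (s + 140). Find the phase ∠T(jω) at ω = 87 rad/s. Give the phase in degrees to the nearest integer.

∠(j87 + 140) = arctan(87/140) = 31.86°
∠T(j87) = −31.86° = -31.86°

-32°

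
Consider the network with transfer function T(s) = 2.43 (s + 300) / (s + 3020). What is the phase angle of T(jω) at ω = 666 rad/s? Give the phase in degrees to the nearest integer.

53°

∠(j666 + 300) = arctan(666/300) = 65.75°
∠(j666 + 3020) = arctan(666/3020) = 12.44°
∠T(j666) = 65.75° − 12.44° = 53.31°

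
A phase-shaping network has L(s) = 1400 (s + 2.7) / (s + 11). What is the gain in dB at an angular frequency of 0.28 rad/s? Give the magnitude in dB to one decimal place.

|j0.28 + 2.7| = √(0.28² + 2.7²) = 2.714
|j0.28 + 11| = √(0.28² + 11²) = 11
|L(j0.28)| = 1400 × 2.714 / 11 = 345.37
20 log₁₀(345.37) = 50.77 dB

50.8 dB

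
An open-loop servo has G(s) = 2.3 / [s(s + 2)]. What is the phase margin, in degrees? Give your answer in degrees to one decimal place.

62.9°

Gain crossover: |G(jω)| = 1 at ω ≈ 1.02 rad s⁻¹.
∠G(j1.02) = −90° − arctan(1.02/2) ≈ -117.11°
PM = 180° + (-117.11°) = 62.89°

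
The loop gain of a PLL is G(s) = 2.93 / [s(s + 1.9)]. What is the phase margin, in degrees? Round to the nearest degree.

56 deg

Gain crossover: |G(jω)| = 1 at ω ≈ 1.28 rad/s.
∠G(j1.28) = −90° − arctan(1.28/1.9) ≈ -123.95°
PM = 180° + (-123.95°) = 56.05°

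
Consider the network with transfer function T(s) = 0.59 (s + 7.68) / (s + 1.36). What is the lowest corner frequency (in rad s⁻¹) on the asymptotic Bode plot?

Break frequencies occur at each pole and zero magnitude: 1.36 rad s⁻¹, 7.68 rad s⁻¹.
The lowest is 1.36 rad s⁻¹.

1.36 rad s⁻¹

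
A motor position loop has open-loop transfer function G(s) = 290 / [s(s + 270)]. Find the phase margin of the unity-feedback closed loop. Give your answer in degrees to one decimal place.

89.8°

Gain crossover: |G(jω)| = 1 at ω ≈ 1.07 rad/sec.
∠G(j1.07) = −90° − arctan(1.07/270) ≈ -90.23°
PM = 180° + (-90.23°) = 89.77°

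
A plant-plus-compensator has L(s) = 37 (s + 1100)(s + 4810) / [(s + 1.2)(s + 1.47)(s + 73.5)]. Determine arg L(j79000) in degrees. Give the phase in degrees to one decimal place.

-94.2 deg

∠(j79000 + 1100) = arctan(79000/1100) = 89.20°
∠(j79000 + 4810) = arctan(79000/4810) = 86.52°
∠(j79000 + 1.2) = arctan(79000/1.2) = 90.00°
∠(j79000 + 1.47) = arctan(79000/1.47) = 90.00°
∠(j79000 + 73.5) = arctan(79000/73.5) = 89.95°
∠L(j79000) = 89.20° + 86.52° − (90.00° + 90.00° + 89.95°) = -94.23°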